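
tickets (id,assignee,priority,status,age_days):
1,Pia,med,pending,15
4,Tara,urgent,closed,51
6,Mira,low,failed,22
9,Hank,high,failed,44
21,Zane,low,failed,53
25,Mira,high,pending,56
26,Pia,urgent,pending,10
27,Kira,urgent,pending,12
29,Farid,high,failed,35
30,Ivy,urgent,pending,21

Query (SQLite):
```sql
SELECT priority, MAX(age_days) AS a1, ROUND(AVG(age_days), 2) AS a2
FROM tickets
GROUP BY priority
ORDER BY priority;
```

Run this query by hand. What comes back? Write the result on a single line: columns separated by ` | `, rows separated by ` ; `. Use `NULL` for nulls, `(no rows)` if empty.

Group tickets by priority.
Per group compute: MAX(age_days), ROUND(AVG(age_days), 2).
  high: ids {9, 25, 29} → MAX(age_days)=56, ROUND(AVG(age_days), 2)=45
  low: ids {6, 21} → MAX(age_days)=53, ROUND(AVG(age_days), 2)=37.5
  med: ids {1} → MAX(age_days)=15, ROUND(AVG(age_days), 2)=15
  urgent: ids {4, 26, 27, 30} → MAX(age_days)=51, ROUND(AVG(age_days), 2)=23.5

high | 56 | 45 ; low | 53 | 37.5 ; med | 15 | 15 ; urgent | 51 | 23.5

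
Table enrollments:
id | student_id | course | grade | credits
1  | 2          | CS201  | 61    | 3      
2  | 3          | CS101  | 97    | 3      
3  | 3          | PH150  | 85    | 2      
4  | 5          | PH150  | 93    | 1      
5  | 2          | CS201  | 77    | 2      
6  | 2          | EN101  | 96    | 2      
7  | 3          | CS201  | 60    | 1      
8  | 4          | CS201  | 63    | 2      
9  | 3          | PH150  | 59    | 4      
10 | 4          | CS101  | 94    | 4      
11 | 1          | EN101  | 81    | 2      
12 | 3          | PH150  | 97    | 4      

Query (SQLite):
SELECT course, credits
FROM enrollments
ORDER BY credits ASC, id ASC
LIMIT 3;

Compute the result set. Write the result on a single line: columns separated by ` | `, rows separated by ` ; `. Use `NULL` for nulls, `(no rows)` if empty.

PH150 | 1 ; CS201 | 1 ; PH150 | 2

Sort by credits asc, tiebreak id asc: (1, id=4), (1, id=7), (2, id=3), (2, id=5), (2, id=6), (2, id=8) …. Take first 3.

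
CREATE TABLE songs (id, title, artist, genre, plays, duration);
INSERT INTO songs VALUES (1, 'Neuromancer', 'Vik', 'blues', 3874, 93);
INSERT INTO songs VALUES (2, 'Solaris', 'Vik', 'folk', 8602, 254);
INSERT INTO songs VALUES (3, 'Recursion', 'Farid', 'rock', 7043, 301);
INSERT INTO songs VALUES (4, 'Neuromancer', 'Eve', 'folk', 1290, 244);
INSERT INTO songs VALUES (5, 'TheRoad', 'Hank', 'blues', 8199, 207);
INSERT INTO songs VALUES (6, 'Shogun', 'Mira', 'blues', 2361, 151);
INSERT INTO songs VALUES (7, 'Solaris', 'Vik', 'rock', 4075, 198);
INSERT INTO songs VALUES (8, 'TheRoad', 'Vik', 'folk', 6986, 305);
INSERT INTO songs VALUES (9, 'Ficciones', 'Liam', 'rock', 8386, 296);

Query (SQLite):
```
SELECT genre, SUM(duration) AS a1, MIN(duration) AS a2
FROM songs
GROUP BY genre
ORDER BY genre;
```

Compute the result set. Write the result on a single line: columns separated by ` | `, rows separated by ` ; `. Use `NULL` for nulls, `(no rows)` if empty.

Group songs by genre.
Per group compute: SUM(duration), MIN(duration).
  blues: ids {1, 5, 6} → SUM(duration)=451, MIN(duration)=93
  folk: ids {2, 4, 8} → SUM(duration)=803, MIN(duration)=244
  rock: ids {3, 7, 9} → SUM(duration)=795, MIN(duration)=198

blues | 451 | 93 ; folk | 803 | 244 ; rock | 795 | 198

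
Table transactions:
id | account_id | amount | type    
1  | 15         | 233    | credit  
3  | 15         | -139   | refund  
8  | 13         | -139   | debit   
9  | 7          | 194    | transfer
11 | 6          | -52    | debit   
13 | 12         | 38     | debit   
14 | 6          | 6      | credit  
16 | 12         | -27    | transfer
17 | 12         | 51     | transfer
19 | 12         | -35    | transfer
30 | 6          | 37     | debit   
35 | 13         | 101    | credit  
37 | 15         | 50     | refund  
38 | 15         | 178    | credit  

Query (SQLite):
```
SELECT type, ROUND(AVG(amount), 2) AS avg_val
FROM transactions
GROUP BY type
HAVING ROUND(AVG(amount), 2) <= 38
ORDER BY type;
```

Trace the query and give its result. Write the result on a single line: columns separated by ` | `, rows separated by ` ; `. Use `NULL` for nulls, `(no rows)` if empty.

debit | -29 ; refund | -44.5

Partition transactions by type; compute ROUND(AVG(amount), 2) within each group.
HAVING: keep groups where ROUND(AVG(amount), 2) <= 38.
  credit: ids {1, 14, 35, 38} → ROUND(AVG(amount), 2)=129.5
  debit: ids {8, 11, 13, 30} → ROUND(AVG(amount), 2)=-29
  refund: ids {3, 37} → ROUND(AVG(amount), 2)=-44.5
  transfer: ids {9, 16, 17, 19} → ROUND(AVG(amount), 2)=45.75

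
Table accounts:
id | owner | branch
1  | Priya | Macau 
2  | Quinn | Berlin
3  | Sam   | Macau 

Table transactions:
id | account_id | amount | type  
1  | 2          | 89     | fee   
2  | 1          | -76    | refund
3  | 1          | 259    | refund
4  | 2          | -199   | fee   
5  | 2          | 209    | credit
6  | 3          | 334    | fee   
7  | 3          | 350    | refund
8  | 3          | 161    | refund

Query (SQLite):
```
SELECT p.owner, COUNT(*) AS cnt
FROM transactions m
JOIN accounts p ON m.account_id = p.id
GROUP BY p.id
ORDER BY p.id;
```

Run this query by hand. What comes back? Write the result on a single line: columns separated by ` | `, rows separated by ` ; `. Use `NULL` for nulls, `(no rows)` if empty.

Priya | 2 ; Quinn | 3 ; Sam | 3

Join each transactions row to its accounts via account_id.
Group joined rows by accounts.id; compute COUNT(*) per group.
  1: ids {2, 3} → COUNT(*)=2
  2: ids {1, 4, 5} → COUNT(*)=3
  3: ids {6, 7, 8} → COUNT(*)=3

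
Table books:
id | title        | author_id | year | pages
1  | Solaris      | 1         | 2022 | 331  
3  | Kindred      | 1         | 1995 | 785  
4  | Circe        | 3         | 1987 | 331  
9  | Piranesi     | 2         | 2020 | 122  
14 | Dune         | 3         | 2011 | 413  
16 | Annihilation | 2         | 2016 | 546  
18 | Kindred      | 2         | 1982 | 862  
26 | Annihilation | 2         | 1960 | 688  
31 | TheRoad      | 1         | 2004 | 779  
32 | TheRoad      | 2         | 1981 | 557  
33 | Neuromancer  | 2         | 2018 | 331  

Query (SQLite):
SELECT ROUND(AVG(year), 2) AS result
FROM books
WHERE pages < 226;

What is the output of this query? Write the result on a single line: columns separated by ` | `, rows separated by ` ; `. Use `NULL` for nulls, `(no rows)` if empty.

Rows where pages < 226 → year values: [2020].
AVG = 2020 / 1 (rounded to 2 dp).

2020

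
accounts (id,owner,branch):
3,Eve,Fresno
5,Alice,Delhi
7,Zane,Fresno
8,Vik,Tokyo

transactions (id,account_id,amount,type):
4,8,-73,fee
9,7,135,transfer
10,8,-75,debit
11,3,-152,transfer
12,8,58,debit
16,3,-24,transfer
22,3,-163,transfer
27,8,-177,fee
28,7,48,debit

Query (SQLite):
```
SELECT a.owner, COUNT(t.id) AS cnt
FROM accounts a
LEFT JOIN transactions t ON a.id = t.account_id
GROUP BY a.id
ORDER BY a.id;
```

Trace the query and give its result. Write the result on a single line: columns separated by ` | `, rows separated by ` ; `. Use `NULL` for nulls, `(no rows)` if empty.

LEFT JOIN keeps every accounts row; unmatched ones get NULL for transactions columns.
Group by accounts.id and compute COUNT(t.id). COUNT(col) of an all-NULL group is 0.
  3: ids {11, 16, 22} → COUNT(t.id)=3
  5: ids {—} → COUNT(t.id)=0
  7: ids {9, 28} → COUNT(t.id)=2
  8: ids {4, 10, 12, 27} → COUNT(t.id)=4

Eve | 3 ; Alice | 0 ; Zane | 2 ; Vik | 4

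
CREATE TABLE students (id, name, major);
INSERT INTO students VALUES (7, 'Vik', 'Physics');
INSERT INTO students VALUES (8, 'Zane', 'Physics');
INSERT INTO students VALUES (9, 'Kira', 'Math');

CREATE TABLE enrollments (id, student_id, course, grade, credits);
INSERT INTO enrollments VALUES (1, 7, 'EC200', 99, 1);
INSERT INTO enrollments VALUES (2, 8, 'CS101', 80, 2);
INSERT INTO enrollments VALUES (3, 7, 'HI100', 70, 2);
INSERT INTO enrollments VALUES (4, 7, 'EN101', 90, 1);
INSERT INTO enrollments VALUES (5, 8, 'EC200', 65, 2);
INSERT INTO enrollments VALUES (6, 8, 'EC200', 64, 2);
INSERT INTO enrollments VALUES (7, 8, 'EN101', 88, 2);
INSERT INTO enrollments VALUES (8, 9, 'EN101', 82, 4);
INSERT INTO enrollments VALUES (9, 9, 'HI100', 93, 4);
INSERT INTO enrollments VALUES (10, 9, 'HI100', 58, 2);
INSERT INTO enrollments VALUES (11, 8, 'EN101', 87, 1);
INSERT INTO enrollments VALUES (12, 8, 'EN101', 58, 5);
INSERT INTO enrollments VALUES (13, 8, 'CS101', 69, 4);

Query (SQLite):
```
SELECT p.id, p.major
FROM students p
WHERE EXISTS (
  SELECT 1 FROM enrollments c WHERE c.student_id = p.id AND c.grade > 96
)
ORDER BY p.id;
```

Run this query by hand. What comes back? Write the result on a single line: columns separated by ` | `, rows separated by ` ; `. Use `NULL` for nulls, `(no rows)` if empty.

For each students row, check whether any enrollments with matching student_id has grade > 96.
Keep rows where that is true.

7 | Physics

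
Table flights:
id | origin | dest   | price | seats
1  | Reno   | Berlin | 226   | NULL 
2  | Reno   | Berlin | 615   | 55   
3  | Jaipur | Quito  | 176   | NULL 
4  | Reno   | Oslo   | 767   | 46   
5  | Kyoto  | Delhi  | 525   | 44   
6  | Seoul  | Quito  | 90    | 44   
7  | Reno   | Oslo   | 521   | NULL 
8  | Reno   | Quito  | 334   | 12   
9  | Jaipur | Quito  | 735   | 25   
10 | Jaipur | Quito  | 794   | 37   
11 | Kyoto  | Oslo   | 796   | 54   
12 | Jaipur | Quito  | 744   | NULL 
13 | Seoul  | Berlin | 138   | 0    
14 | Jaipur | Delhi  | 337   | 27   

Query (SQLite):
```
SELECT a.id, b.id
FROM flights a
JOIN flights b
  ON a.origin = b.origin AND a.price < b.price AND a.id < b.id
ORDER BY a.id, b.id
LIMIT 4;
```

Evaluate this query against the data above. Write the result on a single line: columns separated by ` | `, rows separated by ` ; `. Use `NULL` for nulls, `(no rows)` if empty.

1 | 2 ; 1 | 4 ; 1 | 7 ; 1 | 8

Pairs (a,b) with same origin, a.price < b.price, a.id < b.id.
origin groups: Jaipur:{3,9,10,12,14} Kyoto:{5,11} Reno:{1,2,4,7,8} Seoul:{6,13}
Ordered by (a.id, b.id); first 4.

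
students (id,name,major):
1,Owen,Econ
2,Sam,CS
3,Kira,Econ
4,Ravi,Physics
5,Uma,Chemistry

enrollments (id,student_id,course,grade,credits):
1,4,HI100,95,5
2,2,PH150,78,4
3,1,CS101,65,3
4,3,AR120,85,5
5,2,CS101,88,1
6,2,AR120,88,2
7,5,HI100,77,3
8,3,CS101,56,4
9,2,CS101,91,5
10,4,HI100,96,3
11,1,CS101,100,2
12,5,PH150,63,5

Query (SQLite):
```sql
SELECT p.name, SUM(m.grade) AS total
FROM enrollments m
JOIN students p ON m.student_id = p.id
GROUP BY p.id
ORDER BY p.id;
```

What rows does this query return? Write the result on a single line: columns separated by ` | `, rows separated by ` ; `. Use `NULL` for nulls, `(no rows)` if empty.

Join each enrollments row to its students via student_id.
Group joined rows by students.id; compute SUM(m.grade) per group.
  1: ids {3, 11} → SUM(m.grade)=165
  2: ids {2, 5, 6, 9} → SUM(m.grade)=345
  3: ids {4, 8} → SUM(m.grade)=141
  4: ids {1, 10} → SUM(m.grade)=191
  5: ids {7, 12} → SUM(m.grade)=140

Owen | 165 ; Sam | 345 ; Kira | 141 ; Ravi | 191 ; Uma | 140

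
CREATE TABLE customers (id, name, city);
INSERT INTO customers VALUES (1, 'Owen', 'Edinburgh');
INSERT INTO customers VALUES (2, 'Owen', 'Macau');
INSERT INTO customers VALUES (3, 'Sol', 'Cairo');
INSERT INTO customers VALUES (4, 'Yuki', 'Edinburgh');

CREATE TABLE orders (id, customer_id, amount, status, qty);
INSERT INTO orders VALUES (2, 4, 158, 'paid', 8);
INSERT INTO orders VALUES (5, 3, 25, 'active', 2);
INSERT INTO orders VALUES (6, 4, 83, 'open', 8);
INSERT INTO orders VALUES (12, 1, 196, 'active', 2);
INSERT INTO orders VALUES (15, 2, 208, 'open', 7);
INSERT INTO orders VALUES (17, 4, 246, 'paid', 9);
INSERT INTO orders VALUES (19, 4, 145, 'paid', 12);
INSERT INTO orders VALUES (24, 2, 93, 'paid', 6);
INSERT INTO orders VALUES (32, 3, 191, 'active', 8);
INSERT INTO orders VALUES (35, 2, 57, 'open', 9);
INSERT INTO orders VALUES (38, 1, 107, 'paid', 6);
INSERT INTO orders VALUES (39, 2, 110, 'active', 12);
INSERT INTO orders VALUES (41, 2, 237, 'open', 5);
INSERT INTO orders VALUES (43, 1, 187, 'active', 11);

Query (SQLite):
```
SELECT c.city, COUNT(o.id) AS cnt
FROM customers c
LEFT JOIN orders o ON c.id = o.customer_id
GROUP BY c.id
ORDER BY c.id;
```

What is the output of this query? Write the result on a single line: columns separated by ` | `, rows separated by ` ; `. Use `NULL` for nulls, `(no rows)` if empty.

LEFT JOIN keeps every customers row; unmatched ones get NULL for orders columns.
Group by customers.id and compute COUNT(o.id). COUNT(col) of an all-NULL group is 0.
  1: ids {12, 38, 43} → COUNT(o.id)=3
  2: ids {15, 24, 35, 39, 41} → COUNT(o.id)=5
  3: ids {5, 32} → COUNT(o.id)=2
  4: ids {2, 6, 17, 19} → COUNT(o.id)=4

Edinburgh | 3 ; Macau | 5 ; Cairo | 2 ; Edinburgh | 4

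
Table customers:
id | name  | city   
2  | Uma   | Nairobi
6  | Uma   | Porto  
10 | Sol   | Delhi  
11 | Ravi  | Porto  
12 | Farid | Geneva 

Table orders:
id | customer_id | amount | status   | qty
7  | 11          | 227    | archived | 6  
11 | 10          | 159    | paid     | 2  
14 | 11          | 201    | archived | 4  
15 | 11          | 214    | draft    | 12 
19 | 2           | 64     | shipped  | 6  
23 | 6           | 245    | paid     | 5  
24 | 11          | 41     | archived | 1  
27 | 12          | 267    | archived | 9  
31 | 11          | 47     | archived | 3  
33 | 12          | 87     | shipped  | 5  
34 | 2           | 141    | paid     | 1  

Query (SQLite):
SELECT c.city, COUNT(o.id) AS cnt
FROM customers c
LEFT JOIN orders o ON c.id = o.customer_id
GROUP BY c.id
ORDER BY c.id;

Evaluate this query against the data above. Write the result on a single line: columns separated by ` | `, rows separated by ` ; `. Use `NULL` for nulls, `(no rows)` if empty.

Nairobi | 2 ; Porto | 1 ; Delhi | 1 ; Porto | 5 ; Geneva | 2

LEFT JOIN keeps every customers row; unmatched ones get NULL for orders columns.
Group by customers.id and compute COUNT(o.id). COUNT(col) of an all-NULL group is 0.
  2: ids {19, 34} → COUNT(o.id)=2
  6: ids {23} → COUNT(o.id)=1
  10: ids {11} → COUNT(o.id)=1
  11: ids {7, 14, 15, 24, 31} → COUNT(o.id)=5
  12: ids {27, 33} → COUNT(o.id)=2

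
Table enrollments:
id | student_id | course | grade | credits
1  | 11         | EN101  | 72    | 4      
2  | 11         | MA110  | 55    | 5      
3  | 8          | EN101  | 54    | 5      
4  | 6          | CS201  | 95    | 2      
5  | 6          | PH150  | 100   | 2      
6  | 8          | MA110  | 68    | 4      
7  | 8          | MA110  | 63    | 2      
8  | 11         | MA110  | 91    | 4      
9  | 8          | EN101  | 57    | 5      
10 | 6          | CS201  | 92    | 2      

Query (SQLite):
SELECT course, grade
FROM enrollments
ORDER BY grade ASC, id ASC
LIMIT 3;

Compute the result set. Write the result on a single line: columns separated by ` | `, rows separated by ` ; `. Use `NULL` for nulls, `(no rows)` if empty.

EN101 | 54 ; MA110 | 55 ; EN101 | 57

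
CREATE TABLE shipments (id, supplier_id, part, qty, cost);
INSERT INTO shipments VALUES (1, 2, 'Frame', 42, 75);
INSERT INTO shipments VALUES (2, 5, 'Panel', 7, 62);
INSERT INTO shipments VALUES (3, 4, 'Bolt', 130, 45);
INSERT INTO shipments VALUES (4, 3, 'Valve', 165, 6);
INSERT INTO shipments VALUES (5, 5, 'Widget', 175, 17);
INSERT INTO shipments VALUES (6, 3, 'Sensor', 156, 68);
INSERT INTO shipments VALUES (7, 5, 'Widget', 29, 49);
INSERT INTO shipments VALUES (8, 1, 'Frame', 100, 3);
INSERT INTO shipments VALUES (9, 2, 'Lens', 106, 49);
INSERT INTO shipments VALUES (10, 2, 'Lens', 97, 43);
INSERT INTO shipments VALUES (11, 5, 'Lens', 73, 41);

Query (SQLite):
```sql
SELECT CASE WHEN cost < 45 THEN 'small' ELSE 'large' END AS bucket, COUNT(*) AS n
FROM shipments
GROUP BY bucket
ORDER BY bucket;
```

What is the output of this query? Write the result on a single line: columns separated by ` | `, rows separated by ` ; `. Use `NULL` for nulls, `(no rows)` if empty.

Bucket rows by cost < 45 → 'small' else 'large'; count each bucket.

large | 6 ; small | 5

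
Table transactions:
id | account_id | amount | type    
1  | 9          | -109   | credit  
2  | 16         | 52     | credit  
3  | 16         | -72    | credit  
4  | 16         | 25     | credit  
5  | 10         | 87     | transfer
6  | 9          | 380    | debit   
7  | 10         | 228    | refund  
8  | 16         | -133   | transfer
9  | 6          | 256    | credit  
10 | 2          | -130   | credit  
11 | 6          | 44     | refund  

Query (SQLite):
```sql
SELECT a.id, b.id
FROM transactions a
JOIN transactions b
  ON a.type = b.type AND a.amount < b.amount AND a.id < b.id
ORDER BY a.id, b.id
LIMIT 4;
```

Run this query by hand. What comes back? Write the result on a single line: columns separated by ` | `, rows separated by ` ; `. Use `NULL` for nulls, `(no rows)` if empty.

Pairs (a,b) with same type, a.amount < b.amount, a.id < b.id.
type groups: credit:{1,2,3,4,9,10} debit:{6} refund:{7,11} transfer:{5,8}
Ordered by (a.id, b.id); first 4.

1 | 2 ; 1 | 3 ; 1 | 4 ; 1 | 9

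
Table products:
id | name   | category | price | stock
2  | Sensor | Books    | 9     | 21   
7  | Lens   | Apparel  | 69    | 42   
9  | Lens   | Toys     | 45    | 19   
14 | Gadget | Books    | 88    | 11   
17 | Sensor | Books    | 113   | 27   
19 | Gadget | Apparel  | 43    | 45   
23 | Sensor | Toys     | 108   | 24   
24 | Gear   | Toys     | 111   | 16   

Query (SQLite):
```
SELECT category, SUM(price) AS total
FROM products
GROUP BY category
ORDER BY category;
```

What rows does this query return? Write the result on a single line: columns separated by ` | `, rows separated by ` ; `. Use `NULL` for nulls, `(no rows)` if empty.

Apparel | 112 ; Books | 210 ; Toys | 264

Partition products by category; compute SUM(price) within each group.
  Apparel: ids {7, 19} → SUM(price)=112
  Books: ids {2, 14, 17} → SUM(price)=210
  Toys: ids {9, 23, 24} → SUM(price)=264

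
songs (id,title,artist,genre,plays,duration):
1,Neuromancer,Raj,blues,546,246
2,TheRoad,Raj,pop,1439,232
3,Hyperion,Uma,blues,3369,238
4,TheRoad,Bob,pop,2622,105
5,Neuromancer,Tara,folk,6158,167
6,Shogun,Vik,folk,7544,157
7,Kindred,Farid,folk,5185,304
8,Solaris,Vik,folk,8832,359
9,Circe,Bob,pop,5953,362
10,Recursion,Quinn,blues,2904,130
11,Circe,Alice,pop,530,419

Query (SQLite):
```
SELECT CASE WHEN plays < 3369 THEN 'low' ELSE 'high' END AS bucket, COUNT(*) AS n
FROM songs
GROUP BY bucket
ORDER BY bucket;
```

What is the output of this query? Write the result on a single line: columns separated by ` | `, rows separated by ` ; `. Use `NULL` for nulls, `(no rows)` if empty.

high | 6 ; low | 5

Bucket rows by plays < 3369 → 'low' else 'high'; count each bucket.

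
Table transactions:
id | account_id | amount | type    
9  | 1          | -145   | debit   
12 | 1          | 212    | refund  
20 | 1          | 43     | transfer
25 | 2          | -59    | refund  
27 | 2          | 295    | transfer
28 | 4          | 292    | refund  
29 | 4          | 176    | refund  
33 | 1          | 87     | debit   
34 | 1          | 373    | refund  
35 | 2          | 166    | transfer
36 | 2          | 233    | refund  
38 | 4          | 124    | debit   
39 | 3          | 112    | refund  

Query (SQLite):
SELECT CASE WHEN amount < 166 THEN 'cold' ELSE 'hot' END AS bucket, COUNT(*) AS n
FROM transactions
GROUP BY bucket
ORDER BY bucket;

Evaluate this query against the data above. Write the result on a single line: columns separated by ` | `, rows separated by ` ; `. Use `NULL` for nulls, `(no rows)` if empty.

cold | 6 ; hot | 7

Bucket rows by amount < 166 → 'cold' else 'hot'; count each bucket.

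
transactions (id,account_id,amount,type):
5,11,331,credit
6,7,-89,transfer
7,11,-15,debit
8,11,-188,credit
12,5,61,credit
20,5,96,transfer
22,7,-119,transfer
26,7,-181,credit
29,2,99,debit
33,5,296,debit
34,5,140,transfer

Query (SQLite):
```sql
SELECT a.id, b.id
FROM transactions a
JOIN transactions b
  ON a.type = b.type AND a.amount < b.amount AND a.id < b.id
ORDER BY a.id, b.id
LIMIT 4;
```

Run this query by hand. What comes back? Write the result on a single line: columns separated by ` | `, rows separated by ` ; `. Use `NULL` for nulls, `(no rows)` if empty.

6 | 20 ; 6 | 34 ; 7 | 29 ; 7 | 33

Pairs (a,b) with same type, a.amount < b.amount, a.id < b.id.
type groups: credit:{5,8,12,26} debit:{7,29,33} transfer:{6,20,22,34}
Ordered by (a.id, b.id); first 4.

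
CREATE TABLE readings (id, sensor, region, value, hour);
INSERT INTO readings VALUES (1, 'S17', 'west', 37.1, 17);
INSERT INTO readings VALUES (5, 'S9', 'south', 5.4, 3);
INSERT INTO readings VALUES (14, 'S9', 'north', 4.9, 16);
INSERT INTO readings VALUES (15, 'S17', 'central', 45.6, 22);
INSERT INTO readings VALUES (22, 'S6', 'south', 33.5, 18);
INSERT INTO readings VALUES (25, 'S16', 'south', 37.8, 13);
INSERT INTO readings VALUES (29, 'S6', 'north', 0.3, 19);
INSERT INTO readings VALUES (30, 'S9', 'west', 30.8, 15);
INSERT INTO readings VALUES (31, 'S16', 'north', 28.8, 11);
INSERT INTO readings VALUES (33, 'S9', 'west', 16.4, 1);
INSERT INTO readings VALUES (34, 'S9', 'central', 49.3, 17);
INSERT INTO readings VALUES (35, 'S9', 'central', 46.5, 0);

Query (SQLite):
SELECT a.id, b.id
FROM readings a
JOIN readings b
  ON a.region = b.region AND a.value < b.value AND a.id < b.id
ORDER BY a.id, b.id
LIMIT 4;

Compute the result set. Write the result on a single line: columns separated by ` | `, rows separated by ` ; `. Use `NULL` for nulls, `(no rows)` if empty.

5 | 22 ; 5 | 25 ; 14 | 31 ; 15 | 34

Pairs (a,b) with same region, a.value < b.value, a.id < b.id.
region groups: central:{15,34,35} north:{14,29,31} south:{5,22,25} west:{1,30,33}
Ordered by (a.id, b.id); first 4.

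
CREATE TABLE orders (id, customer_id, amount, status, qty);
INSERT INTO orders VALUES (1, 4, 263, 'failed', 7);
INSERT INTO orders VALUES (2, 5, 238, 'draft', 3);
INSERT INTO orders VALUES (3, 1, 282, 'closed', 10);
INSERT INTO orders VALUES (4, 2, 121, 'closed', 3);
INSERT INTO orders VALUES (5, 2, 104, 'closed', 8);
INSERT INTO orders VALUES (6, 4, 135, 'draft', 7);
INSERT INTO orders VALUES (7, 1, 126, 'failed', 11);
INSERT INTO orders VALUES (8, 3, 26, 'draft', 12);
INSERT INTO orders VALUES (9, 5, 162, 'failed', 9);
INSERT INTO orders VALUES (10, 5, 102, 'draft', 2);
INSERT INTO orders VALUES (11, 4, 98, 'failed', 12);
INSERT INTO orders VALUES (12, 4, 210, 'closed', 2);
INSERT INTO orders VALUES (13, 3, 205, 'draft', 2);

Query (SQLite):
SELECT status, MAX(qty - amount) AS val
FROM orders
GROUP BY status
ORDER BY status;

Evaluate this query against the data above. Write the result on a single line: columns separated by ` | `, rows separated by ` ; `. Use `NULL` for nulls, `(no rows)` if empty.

For each row compute qty - amount.
Group by status; take MAX of the expression per group.
  closed: ids {3, 4, 5, 12} → MAX(qty - amount)=-96
  draft: ids {2, 6, 8, 10, 13} → MAX(qty - amount)=-14
  failed: ids {1, 7, 9, 11} → MAX(qty - amount)=-86

closed | -96 ; draft | -14 ; failed | -86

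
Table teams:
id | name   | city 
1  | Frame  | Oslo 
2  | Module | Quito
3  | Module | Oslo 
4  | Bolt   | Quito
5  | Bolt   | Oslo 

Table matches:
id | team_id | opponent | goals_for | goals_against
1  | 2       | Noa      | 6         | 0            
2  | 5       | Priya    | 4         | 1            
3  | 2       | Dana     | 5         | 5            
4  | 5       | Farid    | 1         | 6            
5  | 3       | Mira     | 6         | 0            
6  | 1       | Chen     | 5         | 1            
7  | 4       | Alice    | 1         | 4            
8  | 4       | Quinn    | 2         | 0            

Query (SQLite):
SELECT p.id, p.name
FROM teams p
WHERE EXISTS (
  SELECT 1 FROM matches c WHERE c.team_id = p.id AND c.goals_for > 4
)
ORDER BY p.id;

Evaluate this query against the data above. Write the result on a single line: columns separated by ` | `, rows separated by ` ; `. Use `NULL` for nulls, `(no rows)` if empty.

1 | Frame ; 2 | Module ; 3 | Module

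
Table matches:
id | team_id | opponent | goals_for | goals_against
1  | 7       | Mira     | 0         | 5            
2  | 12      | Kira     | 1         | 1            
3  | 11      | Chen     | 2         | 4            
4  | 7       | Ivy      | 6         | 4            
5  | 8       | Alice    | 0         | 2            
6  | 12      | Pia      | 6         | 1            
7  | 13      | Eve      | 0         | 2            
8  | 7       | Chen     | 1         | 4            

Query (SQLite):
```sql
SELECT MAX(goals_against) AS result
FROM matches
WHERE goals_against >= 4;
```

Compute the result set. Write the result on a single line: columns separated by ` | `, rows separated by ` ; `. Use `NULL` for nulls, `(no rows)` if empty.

5

Rows where goals_against >= 4 → goals_against values: [5, 4, 4, 4].
MAX of non-NULL values = 5.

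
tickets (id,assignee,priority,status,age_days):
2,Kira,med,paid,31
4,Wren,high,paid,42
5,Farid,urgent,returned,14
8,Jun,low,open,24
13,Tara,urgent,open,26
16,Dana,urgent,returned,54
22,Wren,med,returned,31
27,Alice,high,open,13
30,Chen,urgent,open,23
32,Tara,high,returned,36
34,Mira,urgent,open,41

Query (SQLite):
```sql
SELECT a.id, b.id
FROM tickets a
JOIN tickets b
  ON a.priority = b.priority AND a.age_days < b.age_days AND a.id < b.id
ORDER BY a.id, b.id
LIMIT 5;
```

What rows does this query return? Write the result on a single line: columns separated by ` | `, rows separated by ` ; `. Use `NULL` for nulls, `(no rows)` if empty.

Pairs (a,b) with same priority, a.age_days < b.age_days, a.id < b.id.
priority groups: high:{4,27,32} low:{8} med:{2,22} urgent:{5,13,16,30,34}
Ordered by (a.id, b.id); first 5.

5 | 13 ; 5 | 16 ; 5 | 30 ; 5 | 34 ; 13 | 16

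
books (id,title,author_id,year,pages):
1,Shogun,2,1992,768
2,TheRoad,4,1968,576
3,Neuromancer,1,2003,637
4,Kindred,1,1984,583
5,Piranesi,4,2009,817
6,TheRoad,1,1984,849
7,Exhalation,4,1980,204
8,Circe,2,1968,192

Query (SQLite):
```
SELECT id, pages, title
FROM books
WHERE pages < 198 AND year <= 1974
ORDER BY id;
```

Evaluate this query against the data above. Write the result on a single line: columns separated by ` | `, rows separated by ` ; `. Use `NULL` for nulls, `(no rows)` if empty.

pages < 198: ids {8}
year <= 1974: ids {2, 8}
Combine with AND.

8 | 192 | Circe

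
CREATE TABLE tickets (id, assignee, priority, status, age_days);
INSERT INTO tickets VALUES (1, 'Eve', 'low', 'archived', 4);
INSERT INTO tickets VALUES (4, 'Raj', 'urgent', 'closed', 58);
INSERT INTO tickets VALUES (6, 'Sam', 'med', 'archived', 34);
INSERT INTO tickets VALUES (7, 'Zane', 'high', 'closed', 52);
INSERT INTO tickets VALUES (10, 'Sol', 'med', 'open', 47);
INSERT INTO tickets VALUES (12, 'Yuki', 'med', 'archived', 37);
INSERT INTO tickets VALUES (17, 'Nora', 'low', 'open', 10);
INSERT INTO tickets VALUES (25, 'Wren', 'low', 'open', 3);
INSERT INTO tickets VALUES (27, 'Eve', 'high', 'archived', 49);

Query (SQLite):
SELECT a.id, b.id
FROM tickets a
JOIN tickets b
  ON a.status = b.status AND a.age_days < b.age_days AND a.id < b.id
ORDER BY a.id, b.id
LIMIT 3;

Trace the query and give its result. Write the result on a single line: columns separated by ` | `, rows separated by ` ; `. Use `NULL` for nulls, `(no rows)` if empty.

1 | 6 ; 1 | 12 ; 1 | 27

Pairs (a,b) with same status, a.age_days < b.age_days, a.id < b.id.
status groups: archived:{1,6,12,27} closed:{4,7} open:{10,17,25}
Ordered by (a.id, b.id); first 3.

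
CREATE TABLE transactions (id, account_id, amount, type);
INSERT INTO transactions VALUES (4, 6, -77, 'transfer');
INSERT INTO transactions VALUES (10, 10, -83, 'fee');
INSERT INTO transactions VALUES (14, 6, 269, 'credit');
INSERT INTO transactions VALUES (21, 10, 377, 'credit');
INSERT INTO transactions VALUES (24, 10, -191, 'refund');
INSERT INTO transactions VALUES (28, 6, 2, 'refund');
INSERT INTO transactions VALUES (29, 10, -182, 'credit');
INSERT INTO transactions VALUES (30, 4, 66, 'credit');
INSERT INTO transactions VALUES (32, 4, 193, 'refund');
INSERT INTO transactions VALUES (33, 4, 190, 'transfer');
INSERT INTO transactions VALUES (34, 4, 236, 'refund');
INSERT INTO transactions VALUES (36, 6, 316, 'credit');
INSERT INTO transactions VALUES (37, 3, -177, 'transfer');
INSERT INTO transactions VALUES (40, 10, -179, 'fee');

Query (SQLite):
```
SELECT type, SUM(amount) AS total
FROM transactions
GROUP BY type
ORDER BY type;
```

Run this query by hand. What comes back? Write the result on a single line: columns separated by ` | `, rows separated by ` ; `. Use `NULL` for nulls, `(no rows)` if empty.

Partition transactions by type; compute SUM(amount) within each group.
  credit: ids {14, 21, 29, 30, 36} → SUM(amount)=846
  fee: ids {10, 40} → SUM(amount)=-262
  refund: ids {24, 28, 32, 34} → SUM(amount)=240
  transfer: ids {4, 33, 37} → SUM(amount)=-64

credit | 846 ; fee | -262 ; refund | 240 ; transfer | -64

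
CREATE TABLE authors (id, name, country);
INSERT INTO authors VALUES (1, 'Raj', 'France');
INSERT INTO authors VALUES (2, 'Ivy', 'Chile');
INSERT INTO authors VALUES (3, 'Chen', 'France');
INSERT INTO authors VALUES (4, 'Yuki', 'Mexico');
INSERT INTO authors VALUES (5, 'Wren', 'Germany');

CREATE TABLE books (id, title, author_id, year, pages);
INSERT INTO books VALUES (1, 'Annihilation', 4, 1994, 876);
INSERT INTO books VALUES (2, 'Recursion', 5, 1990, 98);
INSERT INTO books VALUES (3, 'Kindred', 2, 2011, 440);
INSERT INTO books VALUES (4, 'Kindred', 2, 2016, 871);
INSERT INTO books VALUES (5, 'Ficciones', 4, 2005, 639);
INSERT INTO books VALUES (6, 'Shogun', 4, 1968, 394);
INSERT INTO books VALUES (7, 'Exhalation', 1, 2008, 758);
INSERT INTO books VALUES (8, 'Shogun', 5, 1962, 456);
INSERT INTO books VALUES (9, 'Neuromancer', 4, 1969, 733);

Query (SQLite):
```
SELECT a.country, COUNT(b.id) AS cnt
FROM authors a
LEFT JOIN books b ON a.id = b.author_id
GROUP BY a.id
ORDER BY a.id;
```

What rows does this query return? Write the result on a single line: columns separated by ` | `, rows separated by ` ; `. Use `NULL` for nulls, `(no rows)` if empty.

LEFT JOIN keeps every authors row; unmatched ones get NULL for books columns.
Group by authors.id and compute COUNT(b.id). COUNT(col) of an all-NULL group is 0.
  1: ids {7} → COUNT(b.id)=1
  2: ids {3, 4} → COUNT(b.id)=2
  3: ids {—} → COUNT(b.id)=0
  4: ids {1, 5, 6, 9} → COUNT(b.id)=4
  5: ids {2, 8} → COUNT(b.id)=2

France | 1 ; Chile | 2 ; France | 0 ; Mexico | 4 ; Germany | 2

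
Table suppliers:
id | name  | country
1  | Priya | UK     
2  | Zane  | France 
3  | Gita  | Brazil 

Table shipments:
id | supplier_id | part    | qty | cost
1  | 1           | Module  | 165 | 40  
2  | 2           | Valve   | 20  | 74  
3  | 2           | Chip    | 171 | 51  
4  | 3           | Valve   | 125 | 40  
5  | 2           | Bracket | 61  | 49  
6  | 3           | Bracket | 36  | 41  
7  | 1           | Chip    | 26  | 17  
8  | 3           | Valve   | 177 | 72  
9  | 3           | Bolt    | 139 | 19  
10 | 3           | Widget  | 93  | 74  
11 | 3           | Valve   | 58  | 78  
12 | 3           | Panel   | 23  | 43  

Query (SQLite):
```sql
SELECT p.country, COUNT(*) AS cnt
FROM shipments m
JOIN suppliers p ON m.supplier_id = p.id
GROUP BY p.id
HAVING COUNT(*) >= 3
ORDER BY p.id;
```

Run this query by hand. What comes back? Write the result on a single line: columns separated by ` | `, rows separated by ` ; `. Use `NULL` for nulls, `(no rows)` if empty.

France | 3 ; Brazil | 7

Join each shipments row to its suppliers via supplier_id.
Group joined rows by suppliers.id; compute COUNT(*) per group.
HAVING: keep groups with count ≥ 3.
  1: ids {1, 7} → COUNT(*)=2
  2: ids {2, 3, 5} → COUNT(*)=3
  3: ids {4, 6, 8, 9, 10, 11, 12} → COUNT(*)=7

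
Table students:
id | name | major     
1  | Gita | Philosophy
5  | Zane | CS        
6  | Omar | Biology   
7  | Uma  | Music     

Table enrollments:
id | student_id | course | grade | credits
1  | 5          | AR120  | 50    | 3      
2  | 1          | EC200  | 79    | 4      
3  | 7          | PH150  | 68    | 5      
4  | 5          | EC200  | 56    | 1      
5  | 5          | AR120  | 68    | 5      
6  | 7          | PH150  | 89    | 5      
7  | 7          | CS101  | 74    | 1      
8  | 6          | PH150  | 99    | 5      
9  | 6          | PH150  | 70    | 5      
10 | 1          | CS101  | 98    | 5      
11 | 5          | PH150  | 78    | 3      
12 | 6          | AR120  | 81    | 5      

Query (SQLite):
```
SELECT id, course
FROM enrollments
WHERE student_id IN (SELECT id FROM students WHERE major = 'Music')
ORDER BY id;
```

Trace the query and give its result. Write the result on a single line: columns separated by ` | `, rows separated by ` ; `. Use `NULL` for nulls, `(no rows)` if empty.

3 | PH150 ; 6 | PH150 ; 7 | CS101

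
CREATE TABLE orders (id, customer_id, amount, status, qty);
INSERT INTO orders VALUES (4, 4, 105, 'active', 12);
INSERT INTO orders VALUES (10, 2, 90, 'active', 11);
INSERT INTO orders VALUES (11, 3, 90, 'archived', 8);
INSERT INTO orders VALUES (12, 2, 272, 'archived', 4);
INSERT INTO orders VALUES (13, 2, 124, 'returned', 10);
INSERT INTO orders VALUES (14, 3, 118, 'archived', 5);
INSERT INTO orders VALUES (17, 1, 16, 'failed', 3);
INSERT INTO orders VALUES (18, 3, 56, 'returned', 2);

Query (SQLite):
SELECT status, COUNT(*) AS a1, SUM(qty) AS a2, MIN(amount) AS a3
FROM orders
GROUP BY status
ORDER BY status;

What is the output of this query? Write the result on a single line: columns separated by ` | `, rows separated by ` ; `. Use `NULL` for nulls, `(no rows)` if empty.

active | 2 | 23 | 90 ; archived | 3 | 17 | 90 ; failed | 1 | 3 | 16 ; returned | 2 | 12 | 56

Group orders by status.
Per group compute: COUNT(*), SUM(qty), MIN(amount).
  active: ids {4, 10} → COUNT(*)=2, SUM(qty)=23, MIN(amount)=90
  archived: ids {11, 12, 14} → COUNT(*)=3, SUM(qty)=17, MIN(amount)=90
  failed: ids {17} → COUNT(*)=1, SUM(qty)=3, MIN(amount)=16
  returned: ids {13, 18} → COUNT(*)=2, SUM(qty)=12, MIN(amount)=56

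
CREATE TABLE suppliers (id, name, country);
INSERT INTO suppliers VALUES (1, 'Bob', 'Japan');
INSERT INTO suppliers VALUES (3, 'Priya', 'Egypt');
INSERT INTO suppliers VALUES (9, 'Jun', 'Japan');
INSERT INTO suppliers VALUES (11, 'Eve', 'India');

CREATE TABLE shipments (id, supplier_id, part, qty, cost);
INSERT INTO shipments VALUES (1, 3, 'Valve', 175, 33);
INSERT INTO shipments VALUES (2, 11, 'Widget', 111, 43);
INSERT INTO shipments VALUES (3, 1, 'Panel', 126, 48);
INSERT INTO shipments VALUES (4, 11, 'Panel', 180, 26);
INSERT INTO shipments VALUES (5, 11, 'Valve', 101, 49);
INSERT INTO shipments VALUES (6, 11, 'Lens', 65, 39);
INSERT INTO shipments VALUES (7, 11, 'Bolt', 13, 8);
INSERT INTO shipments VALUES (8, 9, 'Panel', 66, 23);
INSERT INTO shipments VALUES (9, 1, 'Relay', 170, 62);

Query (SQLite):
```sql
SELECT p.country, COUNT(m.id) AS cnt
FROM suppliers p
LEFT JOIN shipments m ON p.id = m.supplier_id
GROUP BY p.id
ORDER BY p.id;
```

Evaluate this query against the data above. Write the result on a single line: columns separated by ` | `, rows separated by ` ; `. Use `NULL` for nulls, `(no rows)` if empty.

LEFT JOIN keeps every suppliers row; unmatched ones get NULL for shipments columns.
Group by suppliers.id and compute COUNT(m.id). COUNT(col) of an all-NULL group is 0.
  1: ids {3, 9} → COUNT(m.id)=2
  3: ids {1} → COUNT(m.id)=1
  9: ids {8} → COUNT(m.id)=1
  11: ids {2, 4, 5, 6, 7} → COUNT(m.id)=5

Japan | 2 ; Egypt | 1 ; Japan | 1 ; India | 5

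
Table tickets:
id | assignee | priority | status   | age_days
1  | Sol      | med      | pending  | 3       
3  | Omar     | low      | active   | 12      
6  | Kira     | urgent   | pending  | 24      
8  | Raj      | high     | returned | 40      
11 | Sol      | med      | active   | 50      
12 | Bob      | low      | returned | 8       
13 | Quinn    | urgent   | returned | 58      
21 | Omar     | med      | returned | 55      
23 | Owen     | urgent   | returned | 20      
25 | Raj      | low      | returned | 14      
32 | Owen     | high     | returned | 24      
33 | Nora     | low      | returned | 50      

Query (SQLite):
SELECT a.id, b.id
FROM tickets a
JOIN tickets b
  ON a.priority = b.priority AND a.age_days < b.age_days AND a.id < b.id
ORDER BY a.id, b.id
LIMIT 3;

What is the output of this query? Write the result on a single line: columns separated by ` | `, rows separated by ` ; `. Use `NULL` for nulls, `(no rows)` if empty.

1 | 11 ; 1 | 21 ; 3 | 25

Pairs (a,b) with same priority, a.age_days < b.age_days, a.id < b.id.
priority groups: high:{8,32} low:{3,12,25,33} med:{1,11,21} urgent:{6,13,23}
Ordered by (a.id, b.id); first 3.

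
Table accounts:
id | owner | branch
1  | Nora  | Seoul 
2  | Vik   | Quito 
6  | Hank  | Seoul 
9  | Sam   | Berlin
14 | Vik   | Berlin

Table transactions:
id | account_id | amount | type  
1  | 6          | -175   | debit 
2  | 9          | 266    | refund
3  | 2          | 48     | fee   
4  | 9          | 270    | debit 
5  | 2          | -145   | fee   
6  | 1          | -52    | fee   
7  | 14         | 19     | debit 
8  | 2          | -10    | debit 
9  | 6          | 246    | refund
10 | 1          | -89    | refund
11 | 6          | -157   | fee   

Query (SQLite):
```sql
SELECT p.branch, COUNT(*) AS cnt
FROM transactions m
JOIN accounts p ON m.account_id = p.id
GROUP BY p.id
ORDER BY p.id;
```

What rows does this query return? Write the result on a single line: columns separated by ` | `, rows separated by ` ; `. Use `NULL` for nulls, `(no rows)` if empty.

Join each transactions row to its accounts via account_id.
Group joined rows by accounts.id; compute COUNT(*) per group.
  1: ids {6, 10} → COUNT(*)=2
  2: ids {3, 5, 8} → COUNT(*)=3
  6: ids {1, 9, 11} → COUNT(*)=3
  9: ids {2, 4} → COUNT(*)=2
  14: ids {7} → COUNT(*)=1

Seoul | 2 ; Quito | 3 ; Seoul | 3 ; Berlin | 2 ; Berlin | 1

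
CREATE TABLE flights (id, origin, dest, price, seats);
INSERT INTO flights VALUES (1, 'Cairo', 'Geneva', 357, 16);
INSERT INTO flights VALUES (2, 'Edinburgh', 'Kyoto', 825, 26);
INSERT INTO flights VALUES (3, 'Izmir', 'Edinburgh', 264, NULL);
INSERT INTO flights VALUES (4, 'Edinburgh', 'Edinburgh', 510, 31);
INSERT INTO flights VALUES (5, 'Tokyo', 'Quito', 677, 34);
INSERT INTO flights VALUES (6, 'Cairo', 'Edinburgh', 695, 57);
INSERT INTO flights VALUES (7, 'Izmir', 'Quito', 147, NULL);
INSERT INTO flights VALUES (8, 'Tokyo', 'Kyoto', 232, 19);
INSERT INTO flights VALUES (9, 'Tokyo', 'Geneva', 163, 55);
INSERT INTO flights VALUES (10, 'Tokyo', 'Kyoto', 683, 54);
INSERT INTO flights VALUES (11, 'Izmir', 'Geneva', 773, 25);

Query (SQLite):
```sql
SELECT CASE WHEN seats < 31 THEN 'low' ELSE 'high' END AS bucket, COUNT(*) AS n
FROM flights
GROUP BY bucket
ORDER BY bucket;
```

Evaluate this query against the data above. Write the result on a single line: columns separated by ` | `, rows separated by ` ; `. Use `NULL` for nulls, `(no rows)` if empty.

Bucket rows by seats < 31 → 'low' else 'high'; count each bucket.
NULL < 31 is unknown, so NULL seats falls into ELSE → 'high'.

high | 7 ; low | 4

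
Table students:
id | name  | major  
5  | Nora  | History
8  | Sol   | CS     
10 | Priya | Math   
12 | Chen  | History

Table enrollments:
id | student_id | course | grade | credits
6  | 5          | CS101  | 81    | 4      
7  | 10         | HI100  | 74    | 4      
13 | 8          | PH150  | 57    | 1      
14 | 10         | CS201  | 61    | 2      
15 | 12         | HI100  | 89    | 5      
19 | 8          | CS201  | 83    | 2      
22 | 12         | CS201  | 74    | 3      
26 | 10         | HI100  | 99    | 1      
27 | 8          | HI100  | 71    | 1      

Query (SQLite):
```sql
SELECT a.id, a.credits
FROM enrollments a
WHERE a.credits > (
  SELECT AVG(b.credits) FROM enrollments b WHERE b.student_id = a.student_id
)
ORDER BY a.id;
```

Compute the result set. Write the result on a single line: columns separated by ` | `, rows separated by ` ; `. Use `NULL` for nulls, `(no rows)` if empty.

7 | 4 ; 15 | 5 ; 19 | 2

For each enrollments row a, compute AVG(credits) over rows sharing a.student_id.
Keep row a if a.credits > that per-group AVG.
  student_id=5: AVG(credits) = 4.0
  student_id=8: AVG(credits) = 1.333333
  student_id=10: AVG(credits) = 2.333333
  student_id=12: AVG(credits) = 4.0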